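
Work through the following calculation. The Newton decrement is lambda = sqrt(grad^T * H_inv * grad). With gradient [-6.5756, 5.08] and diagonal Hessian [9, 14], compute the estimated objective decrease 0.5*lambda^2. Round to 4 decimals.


Step 1: H is diagonal, so H^(-1) * g = [-0.7306, 0.3629].
Step 2: g^T H^(-1) g = sum_i g_i^2 / H_ii
  = (-6.5756)^2/9 + (5.08)^2/14
  = 4.8043 + 1.8433 = 6.6476
Step 3: Objective decrease = 0.5 * g^T H^(-1) g = 3.3238


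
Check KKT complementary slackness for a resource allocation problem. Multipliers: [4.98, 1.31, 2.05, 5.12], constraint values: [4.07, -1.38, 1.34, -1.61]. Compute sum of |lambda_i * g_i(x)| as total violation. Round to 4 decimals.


KKT complementary slackness check:
lambda_1 * g_1 = 4.98 * 4.07 = 20.2686
lambda_2 * g_2 = 1.31 * -1.38 = -1.8078
lambda_3 * g_3 = 2.05 * 1.34 = 2.747
lambda_4 * g_4 = 5.12 * -1.61 = -8.2432
Total violation = 20.2686 + 1.8078 + 2.747 + 8.2432 = 33.0666


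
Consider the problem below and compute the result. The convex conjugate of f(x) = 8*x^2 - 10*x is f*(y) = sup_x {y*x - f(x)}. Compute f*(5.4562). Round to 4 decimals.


f*(y) = sup_x {y*x - a*x^2 - b*x} = sup_x {(y-b)*x - a*x^2}
FOC: (y - b) - 2a*x = 0 => x* = (y - b)/(2a)
x* = (5.4562 + 10)/(2*8) = 0.966
f*(5.4562) = (y-b)^2/(4a) = (5.4562 + 10)^2/(4*8)
= 238.8941/32 = 7.4654


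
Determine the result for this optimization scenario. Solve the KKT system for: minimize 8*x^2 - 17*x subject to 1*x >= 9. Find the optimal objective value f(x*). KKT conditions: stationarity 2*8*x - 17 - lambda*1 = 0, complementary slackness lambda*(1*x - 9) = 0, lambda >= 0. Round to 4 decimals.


Step 1: Try lambda = 0 (constraint inactive).
x_unc = 17/(2*8) = 1.0625
Check: 1*1.0625 = 1.0625 < 9 -- violated!
Step 2: Constraint must be active: 1*x = 9
x* = 9/1 = 9.0
lambda = (2*8*9.0 - 17)/1 = 127.0
Step 3: Compute optimal value.
f(x*) = 8*9.0^2 - 17*9.0 = 495.0


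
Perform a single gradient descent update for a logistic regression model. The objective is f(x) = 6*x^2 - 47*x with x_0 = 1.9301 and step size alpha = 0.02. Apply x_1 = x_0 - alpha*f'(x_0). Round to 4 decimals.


We compute the gradient at x_0 and apply the update.
f'(x) = 12*x - 47
f'(1.9301) = 12*1.9301 - 47 = -23.8388
x_1 = 1.9301 - 0.02*-23.8388 = 2.4069


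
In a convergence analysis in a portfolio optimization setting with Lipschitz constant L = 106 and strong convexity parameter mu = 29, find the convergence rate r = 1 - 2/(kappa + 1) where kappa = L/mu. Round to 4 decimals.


Step 1: Compute the condition number.
kappa = L/mu = 106/29 = 3.6552
Step 2: Compute the convergence rate.
r = 1 - 2/(kappa + 1) = 1 - 2*mu/(L + mu) = (L - mu)/(L + mu) = 77/135 = 0.5704


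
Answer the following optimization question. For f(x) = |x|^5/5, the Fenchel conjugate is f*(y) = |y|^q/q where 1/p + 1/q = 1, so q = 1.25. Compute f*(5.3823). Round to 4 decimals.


The conjugate exponent q satisfies 1/p + 1/q = 1.
p = 5, so q = 5/(5 - 1) = 1.25
|y|^q = 5.3823^1.25 = 8.198
f*(5.3823) = 8.198 / 1.25 = 6.5584


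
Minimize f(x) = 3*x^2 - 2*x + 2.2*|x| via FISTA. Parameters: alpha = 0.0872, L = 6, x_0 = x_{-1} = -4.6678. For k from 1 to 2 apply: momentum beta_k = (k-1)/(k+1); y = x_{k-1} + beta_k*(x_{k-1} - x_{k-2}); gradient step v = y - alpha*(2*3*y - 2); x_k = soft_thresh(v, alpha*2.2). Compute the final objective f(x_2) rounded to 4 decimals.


FISTA on f(x) = 3*x^2 - 2*x + 2.2*|x|
L = 6, alpha = 0.0872
Iteration 1: beta = 0.0, y = -4.6678 + 0.0*(-4.6678 + 4.6678) = -4.6678
  grad(y) = -30.0068, v = y - alpha*grad = -2.0512
  prox(v) = soft_thresh(-2.0512, 0.1918) = -1.8594
Iteration 2: beta = 0.3333, y = -1.8594 + 0.3333*(-1.8594 + 4.6678) = -0.9232
  grad(y) = -7.5393, v = y - alpha*grad = -0.2658
  prox(v) = soft_thresh(-0.2658, 0.1918) = -0.074
f(x_2) = 3*(-0.074)^2 - 2*(-0.074) + 2.2*|-0.074| = 0.327


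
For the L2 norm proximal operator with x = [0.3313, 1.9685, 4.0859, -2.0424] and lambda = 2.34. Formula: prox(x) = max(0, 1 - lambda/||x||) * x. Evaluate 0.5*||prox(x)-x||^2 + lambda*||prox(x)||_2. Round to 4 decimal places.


Step 1: Compute ||x||.
||x|| = 4.9851
Step 2: Compute scaling factor.
scale = max(0, 1 - 2.34/4.9851) = 0.5306
Step 3: prox(x) = [0.1758, 1.0445, 2.168, -1.0837]
||prox(x)|| = 2.6451
Step 4: Proximal objective.
0.5*||prox-x||^2 = 2.7378
lambda*||prox|| = 6.1895
Total = 8.9272


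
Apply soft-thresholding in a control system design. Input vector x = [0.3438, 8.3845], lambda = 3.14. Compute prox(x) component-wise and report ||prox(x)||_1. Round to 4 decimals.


Soft-thresholding with lambda = 3.14:
prox(0.3438) = sign(0.3438)*max(|0.3438| - 3.14, 0) = 0.0
prox(8.3845) = sign(8.3845)*max(|8.3845| - 3.14, 0) = 5.2445
prox(x) = [0.0, 5.2445]
||prox(x)||_1 = 0.0 + 5.2445 = 5.2445


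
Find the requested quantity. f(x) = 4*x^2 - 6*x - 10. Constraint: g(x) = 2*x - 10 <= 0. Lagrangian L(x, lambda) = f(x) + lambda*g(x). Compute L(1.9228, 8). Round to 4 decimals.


Step 1: Evaluate f(x).
f(1.9228) = 4*1.9228^2 - 6*1.9228 - 10 = -6.7482
Step 2: Evaluate g(x).
g(1.9228) = 2*1.9228 - 10 = -6.1544
Step 3: Compute Lagrangian.
L = -6.7482 + 8*-6.1544 = -55.9834


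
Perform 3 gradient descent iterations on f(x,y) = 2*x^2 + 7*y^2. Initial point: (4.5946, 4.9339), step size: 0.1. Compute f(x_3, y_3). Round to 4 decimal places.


Gradient descent on f(x,y) = 2*x^2 + 7*y^2.
Starting point: (4.5946, 4.9339), alpha = 0.1
Step 1: grad_x = 2*2*4.5946 = 18.3784, grad_y = 2*7*4.9339 = 69.0746
  x_1 = 4.5946 - 0.1*18.3784 = 2.7568
  y_1 = 4.9339 - 0.1*69.0746 = -1.9736
Step 2: grad_x = 2*2*2.7568 = 11.027, grad_y = 2*7*-1.9736 = -27.6298
  x_2 = 2.7568 - 0.1*11.027 = 1.6541
  y_2 = -1.9736 - 0.1*-27.6298 = 0.7894
Step 3: grad_x = 2*2*1.6541 = 6.6162, grad_y = 2*7*0.7894 = 11.0519
  x_3 = 1.6541 - 0.1*6.6162 = 0.9924
  y_3 = 0.7894 - 0.1*11.0519 = -0.3158
f(0.9924, -0.3158) = 2*0.9924^2 + 7*(-0.3158)^2 = 2.6678


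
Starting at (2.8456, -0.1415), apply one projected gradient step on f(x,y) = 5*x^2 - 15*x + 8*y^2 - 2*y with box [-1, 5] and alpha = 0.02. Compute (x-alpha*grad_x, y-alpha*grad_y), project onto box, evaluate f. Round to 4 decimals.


Step 1: Compute gradient at (2.8456, -0.1415).
grad_x = 2*5*2.8456 - 15 = 13.456
grad_y = 2*8*-0.1415 - 2 = -4.264
Step 2: Gradient step.
x_raw = 2.8456 - 0.02*13.456 = 2.5765
y_raw = -0.1415 - 0.02*-4.264 = -0.0562
Step 3: Project onto [-1, 5].
x_proj = clip(2.5765) = 2.5765
y_proj = clip(-0.0562) = -0.0562
Step 4: Evaluate f.
f(2.5765, -0.0562) = -5.3182


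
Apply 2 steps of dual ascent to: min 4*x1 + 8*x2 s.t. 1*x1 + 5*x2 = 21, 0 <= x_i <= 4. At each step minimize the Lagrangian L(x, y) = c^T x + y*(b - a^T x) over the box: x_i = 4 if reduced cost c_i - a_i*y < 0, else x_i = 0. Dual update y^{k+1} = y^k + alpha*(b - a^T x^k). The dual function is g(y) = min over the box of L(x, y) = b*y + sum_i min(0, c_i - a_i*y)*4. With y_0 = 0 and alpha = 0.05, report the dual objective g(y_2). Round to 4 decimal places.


Dual ascent for LP: min 4*x1 + 8*x2, 1*x1 + 5*x2 = 21, 0 <= x_i <= 4
Step 1: y^k = 0.0, reduced costs: (4.0, 8.0)
  x^k = (0.0, 0.0), subgradient = b - a^T x = 21.0
  y^{k+1} = 0.0 + 0.05*21.0 = 1.05
Step 2: y^k = 1.05, reduced costs: (2.95, 2.75)
  x^k = (0.0, 0.0), subgradient = b - a^T x = 21.0
  y^{k+1} = 1.05 + 0.05*21.0 = 2.1
Dual objective at y_2 = 2.1: reduced costs (1.9, -2.5), box minimizer x = (0.0, 4.0)
g(y_2) = b*y + (c1 - a1*y)*x1 + (c2 - a2*y)*x2 = 21*2.1 + 1.9*0.0 + (-2.5)*4.0 = 44.1 + 0.0 - 10.0 = 34.1


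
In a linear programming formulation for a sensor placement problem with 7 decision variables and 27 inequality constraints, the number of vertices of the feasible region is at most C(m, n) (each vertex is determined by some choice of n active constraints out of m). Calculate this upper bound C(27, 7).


Each vertex corresponds to some choice of n active constraints out of m, so the number of vertices is at most C(m, n) = m! / (n!(m-n)!).
m = 27, n = 7
Numerator: 27 * 26 * 25 * 24 * 23 * 22 * 21
Denominator: 7! = 5040
C(27, 7) = 888030


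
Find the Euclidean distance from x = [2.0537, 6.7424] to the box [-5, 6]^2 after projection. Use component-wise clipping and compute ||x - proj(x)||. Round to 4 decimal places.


Project each component onto [-5, 6].
clip(2.0537) = 2.0537, clip(6.7424) = 6.0
Projection = [2.0537, 6.0]
Squared diffs: [0.0, 0.5512]
Distance = sqrt(0.5512) = 0.7424


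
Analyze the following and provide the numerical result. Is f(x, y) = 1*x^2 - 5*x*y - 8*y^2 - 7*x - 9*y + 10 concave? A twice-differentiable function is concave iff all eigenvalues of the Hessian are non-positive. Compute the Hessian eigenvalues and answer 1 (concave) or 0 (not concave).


The Hessian of f(x,y) = 1*x^2 - 5*x*y - 8*y^2 - 7*x - 9*y + 10 is:
H = [[2, -5], [-5, -16]]
Trace = 2 - 16 = -14
Determinant = 2*-16 - (-5)^2 = -57
Discriminant = (-14)^2 - 4*-57 = 424.0
Eigenvalues: lambda_1 = -17.2956, lambda_2 = 3.2956
The function is not concave.

0


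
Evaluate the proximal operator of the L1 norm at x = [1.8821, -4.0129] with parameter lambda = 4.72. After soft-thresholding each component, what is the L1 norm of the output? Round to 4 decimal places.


Soft-thresholding with lambda = 4.72:
prox(1.8821) = sign(1.8821)*max(|1.8821| - 4.72, 0) = 0.0
prox(-4.0129) = sign(-4.0129)*max(|-4.0129| - 4.72, 0) = 0.0
prox(x) = [0.0, 0.0]
||prox(x)||_1 = 0.0 + 0.0 = 0.0


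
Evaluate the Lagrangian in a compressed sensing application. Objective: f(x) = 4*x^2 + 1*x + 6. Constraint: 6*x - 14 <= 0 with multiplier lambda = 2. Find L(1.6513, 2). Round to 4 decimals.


Step 1: Evaluate f(x).
f(1.6513) = 4*1.6513^2 + 1*1.6513 + 6 = 18.5585
Step 2: Evaluate g(x).
g(1.6513) = 6*1.6513 - 14 = -4.0922
Step 3: Compute Lagrangian.
L = 18.5585 + 2*-4.0922 = 10.3741


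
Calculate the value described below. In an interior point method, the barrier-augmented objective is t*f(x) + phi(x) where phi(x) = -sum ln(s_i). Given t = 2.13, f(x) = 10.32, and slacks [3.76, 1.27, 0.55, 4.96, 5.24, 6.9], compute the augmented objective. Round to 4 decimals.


Step 1: Compute log-barrier.
ln values: [1.3244, 0.239, -0.5978, 1.6014, 1.6563, 1.9315]
phi = -(1.3244 + 0.239 - 0.5978 + 1.6014 + 1.6563 + 1.9315) = -6.1548
Step 2: Compute augmented objective.
t*f(x) = 2.13*10.32 = 21.9816
Total = 21.9816 - 6.1548 = 15.8268


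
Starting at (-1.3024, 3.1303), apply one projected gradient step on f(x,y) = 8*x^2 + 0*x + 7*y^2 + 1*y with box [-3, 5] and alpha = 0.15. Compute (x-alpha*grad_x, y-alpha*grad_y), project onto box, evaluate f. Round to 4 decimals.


Step 1: Compute gradient at (-1.3024, 3.1303).
grad_x = 2*8*-1.3024 + 0 = -20.8384
grad_y = 2*7*3.1303 + 1 = 44.8242
Step 2: Gradient step.
x_raw = -1.3024 - 0.15*-20.8384 = 1.8234
y_raw = 3.1303 - 0.15*44.8242 = -3.5933
Step 3: Project onto [-3, 5].
x_proj = clip(1.8234) = 1.8234
y_proj = clip(-3.5933) = -3.0
Step 4: Evaluate f.
f(1.8234, -3.0) = 86.5971


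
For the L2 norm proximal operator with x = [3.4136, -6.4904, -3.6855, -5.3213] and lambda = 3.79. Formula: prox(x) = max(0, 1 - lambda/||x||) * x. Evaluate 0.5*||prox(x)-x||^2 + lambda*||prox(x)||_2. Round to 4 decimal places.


Step 1: Compute ||x||.
||x|| = 9.7815
Step 2: Compute scaling factor.
scale = max(0, 1 - 3.79/9.7815) = 0.6125
Step 3: prox(x) = [2.0909, -3.9756, -2.2575, -3.2595]
||prox(x)|| = 5.9915
Step 4: Proximal objective.
0.5*||prox-x||^2 = 7.1821
lambda*||prox|| = 22.7078
Total = 29.8897


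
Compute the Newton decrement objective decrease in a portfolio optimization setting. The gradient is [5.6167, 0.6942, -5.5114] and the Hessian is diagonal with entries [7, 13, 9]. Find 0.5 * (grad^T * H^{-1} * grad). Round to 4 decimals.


Step 1: H is diagonal, so H^(-1) * g = [0.8024, 0.0534, -0.6124].
Step 2: g^T H^(-1) g = sum_i g_i^2 / H_ii
  = (5.6167)^2/7 + (0.6942)^2/13 + (-5.5114)^2/9
  = 4.5068 + 0.0371 + 3.3751 = 7.9189
Step 3: Objective decrease = 0.5 * g^T H^(-1) g = 3.9594


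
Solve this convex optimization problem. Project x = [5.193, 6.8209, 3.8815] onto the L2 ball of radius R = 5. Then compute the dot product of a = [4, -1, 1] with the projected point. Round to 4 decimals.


Step 1: Compute ||x|| (intermediates to 6 decimals).
||x|| = sqrt(5.193^2 + 6.8209^2 + 3.8815^2) = 9.410524
Step 2: Project.
Since ||x|| > R, scale = R/||x|| = 5/9.410524 = 0.53132, proj(x) = scale * x
proj(x) = [2.759145, 3.624081, 2.062319]
Step 3: Dot product.
a^T * proj(x) = 4*2.759145 - 1*3.624081 + 1*2.062319 = 9.4748


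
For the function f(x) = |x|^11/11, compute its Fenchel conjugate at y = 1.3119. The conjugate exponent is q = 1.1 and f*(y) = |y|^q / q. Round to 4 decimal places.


The conjugate exponent q satisfies 1/p + 1/q = 1.
p = 11, so q = 11/(11 - 1) = 1.1
|y|^q = 1.3119^1.1 = 1.348
f*(1.3119) = 1.348 / 1.1 = 1.2255


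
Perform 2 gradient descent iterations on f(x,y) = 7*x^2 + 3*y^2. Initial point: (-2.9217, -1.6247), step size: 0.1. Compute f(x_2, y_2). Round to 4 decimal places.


Gradient descent on f(x,y) = 7*x^2 + 3*y^2.
Starting point: (-2.9217, -1.6247), alpha = 0.1
Step 1: grad_x = 2*7*-2.9217 = -40.9038, grad_y = 2*3*-1.6247 = -9.7482
  x_1 = -2.9217 - 0.1*-40.9038 = 1.1687
  y_1 = -1.6247 - 0.1*-9.7482 = -0.6499
Step 2: grad_x = 2*7*1.1687 = 16.3615, grad_y = 2*3*-0.6499 = -3.8993
  x_2 = 1.1687 - 0.1*16.3615 = -0.4675
  y_2 = -0.6499 - 0.1*-3.8993 = -0.26
f(-0.4675, -0.26) = 7*(-0.4675)^2 + 3*(-0.26)^2 = 1.7324


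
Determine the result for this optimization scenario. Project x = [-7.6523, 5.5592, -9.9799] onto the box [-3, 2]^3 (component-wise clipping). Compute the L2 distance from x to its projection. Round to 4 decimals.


Project each component onto [-3, 2].
clip(-7.6523) = -3.0, clip(5.5592) = 2.0, clip(-9.9799) = -3.0
Projection = [-3.0, 2.0, -3.0]
Squared diffs: [21.6439, 12.6679, 48.719]
Distance = sqrt(83.0308) = 9.1121


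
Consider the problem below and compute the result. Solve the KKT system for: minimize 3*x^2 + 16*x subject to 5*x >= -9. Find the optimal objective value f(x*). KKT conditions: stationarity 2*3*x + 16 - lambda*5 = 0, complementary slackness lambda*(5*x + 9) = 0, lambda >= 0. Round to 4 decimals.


Step 1: Try lambda = 0 (constraint inactive).
x_unc = -16/(2*3) = -2.6667
Check: 5*-2.6667 = -13.3335 < -9 -- violated!
Step 2: Constraint must be active: 5*x = -9
x* = -9/5 = -1.8
lambda = (2*3*(-1.8) + 16)/5 = 1.04
Step 3: Compute optimal value.
f(x*) = 3*(-1.8)^2 + 16*(-1.8) = -19.08


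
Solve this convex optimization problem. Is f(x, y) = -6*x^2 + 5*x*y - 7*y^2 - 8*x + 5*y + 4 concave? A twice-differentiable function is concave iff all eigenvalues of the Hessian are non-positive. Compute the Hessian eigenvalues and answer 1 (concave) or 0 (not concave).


The Hessian of f(x,y) = -6*x^2 + 5*x*y - 7*y^2 - 8*x + 5*y + 4 is:
H = [[-12, 5], [5, -14]]
Trace = -12 - 14 = -26
Determinant = -12*-14 - (5)^2 = 143
Discriminant = (-26)^2 - 4*143 = 104.0
Eigenvalues: lambda_1 = -18.099, lambda_2 = -7.901
The function is concave.

1


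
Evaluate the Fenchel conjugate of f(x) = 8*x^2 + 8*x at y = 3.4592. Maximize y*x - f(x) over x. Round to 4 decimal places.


f*(y) = sup_x {y*x - a*x^2 - b*x} = sup_x {(y-b)*x - a*x^2}
FOC: (y - b) - 2a*x = 0 => x* = (y - b)/(2a)
x* = (3.4592 - 8)/(2*8) = -0.2838
f*(3.4592) = (y-b)^2/(4a) = (3.4592 - 8)^2/(4*8)
= 20.6189/32 = 0.6443


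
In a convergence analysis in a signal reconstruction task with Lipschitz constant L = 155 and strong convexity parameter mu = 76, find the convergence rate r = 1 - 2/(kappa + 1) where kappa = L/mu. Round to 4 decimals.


Step 1: Compute the condition number.
kappa = L/mu = 155/76 = 2.0395
Step 2: Compute the convergence rate.
r = 1 - 2/(kappa + 1) = 1 - 2*mu/(L + mu) = (L - mu)/(L + mu) = 79/231 = 0.342


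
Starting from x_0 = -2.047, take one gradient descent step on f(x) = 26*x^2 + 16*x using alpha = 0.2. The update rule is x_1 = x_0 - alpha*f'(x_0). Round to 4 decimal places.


We compute the gradient at x_0 and apply the update.
f'(x) = 52*x + 16
f'(-2.047) = 52*-2.047 + 16 = -90.444
x_1 = -2.047 - 0.2*-90.444 = 16.0418


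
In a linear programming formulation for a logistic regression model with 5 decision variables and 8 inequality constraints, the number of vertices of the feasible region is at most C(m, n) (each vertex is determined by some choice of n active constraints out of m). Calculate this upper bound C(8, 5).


Each vertex corresponds to some choice of n active constraints out of m, so the number of vertices is at most C(m, n) = m! / (n!(m-n)!).
m = 8, n = 5
Numerator: 8 * 7 * 6 * 5 * 4
Denominator: 5! = 120
C(8, 5) = 56


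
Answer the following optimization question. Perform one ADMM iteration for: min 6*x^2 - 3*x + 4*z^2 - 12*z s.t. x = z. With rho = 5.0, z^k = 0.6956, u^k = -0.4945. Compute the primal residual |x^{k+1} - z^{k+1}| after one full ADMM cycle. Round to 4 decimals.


ADMM iteration with rho = 5.0, z^k = 0.6956, u^k = -0.4945
Step 1: x-update.
Minimize 6*x^2 - 3*x + (5.0/2)*(x - 0.6956 - 0.4945)^2
FOC: (2*6 + 5.0)*x = 3 + 5.0*(0.6956 + 0.4945)
x^{k+1} = 0.5265
Step 2: z-update.
Minimize 4*z^2 - 12*z + (5.0/2)*(0.5265 - z - 0.4945)^2
FOC: (2*4 + 5.0)*z = 12 + 5.0*(0.5265 - 0.4945)
z^{k+1} = 0.9354
Step 3: u-update.
u^{k+1} = -0.4945 + 0.5265 - 0.9354 = -0.9034
Step 4: Primal residual = |0.5265 - 0.9354| = 0.4089


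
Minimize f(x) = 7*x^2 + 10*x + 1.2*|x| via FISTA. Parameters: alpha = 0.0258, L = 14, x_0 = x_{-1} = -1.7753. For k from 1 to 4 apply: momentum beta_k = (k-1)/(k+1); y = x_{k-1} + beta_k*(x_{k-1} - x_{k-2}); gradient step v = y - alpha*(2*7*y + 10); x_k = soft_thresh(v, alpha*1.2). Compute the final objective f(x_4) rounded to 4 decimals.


FISTA on f(x) = 7*x^2 + 10*x + 1.2*|x|
L = 14, alpha = 0.0258
Iteration 1: beta = 0.0, y = -1.7753 + 0.0*(-1.7753 + 1.7753) = -1.7753
  grad(y) = -14.8542, v = y - alpha*grad = -1.3921
  prox(v) = soft_thresh(-1.3921, 0.031) = -1.3611
Iteration 2: beta = 0.3333, y = -1.3611 + 0.3333*(-1.3611 + 1.7753) = -1.223
  grad(y) = -7.1225, v = y - alpha*grad = -1.0393
  prox(v) = soft_thresh(-1.0393, 0.031) = -1.0083
Iteration 3: beta = 0.5, y = -1.0083 + 0.5*(-1.0083 + 1.3611) = -0.8319
  grad(y) = -1.6469, v = y - alpha*grad = -0.7894
  prox(v) = soft_thresh(-0.7894, 0.031) = -0.7585
Iteration 4: beta = 0.6, y = -0.7585 + 0.6*(-0.7585 + 1.0083) = -0.6086
  grad(y) = 1.4801, v = y - alpha*grad = -0.6468
  prox(v) = soft_thresh(-0.6468, 0.031) = -0.6158
f(x_4) = 7*(-0.6158)^2 + 10*(-0.6158) + 1.2*|-0.6158| = -2.7646


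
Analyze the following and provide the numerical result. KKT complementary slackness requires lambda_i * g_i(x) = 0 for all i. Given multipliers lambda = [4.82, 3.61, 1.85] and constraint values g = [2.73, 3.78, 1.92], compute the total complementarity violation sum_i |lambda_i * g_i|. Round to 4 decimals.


KKT complementary slackness check:
lambda_1 * g_1 = 4.82 * 2.73 = 13.1586
lambda_2 * g_2 = 3.61 * 3.78 = 13.6458
lambda_3 * g_3 = 1.85 * 1.92 = 3.552
Total violation = 13.1586 + 13.6458 + 3.552 = 30.3564


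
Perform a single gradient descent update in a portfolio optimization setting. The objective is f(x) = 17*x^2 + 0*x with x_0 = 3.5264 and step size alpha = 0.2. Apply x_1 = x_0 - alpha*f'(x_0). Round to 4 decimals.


We compute the gradient at x_0 and apply the update.
f'(x) = 34*x + 0
f'(3.5264) = 34*3.5264 + 0 = 119.8976
x_1 = 3.5264 - 0.2*119.8976 = -20.4531


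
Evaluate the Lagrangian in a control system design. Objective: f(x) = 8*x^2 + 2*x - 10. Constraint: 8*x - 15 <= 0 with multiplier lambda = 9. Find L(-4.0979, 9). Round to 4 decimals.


Step 1: Evaluate f(x).
f(-4.0979) = 8*(-4.0979)^2 + 2*(-4.0979) - 10 = 116.1465
Step 2: Evaluate g(x).
g(-4.0979) = 8*-4.0979 - 15 = -47.7832
Step 3: Compute Lagrangian.
L = 116.1465 + 9*-47.7832 = -313.9023


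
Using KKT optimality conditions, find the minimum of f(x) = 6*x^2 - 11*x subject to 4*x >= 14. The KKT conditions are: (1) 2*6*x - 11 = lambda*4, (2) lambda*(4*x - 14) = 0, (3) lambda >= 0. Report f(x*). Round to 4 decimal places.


Step 1: Try lambda = 0 (constraint inactive).
x_unc = 11/(2*6) = 0.9167
Check: 4*0.9167 = 3.6668 < 14 -- violated!
Step 2: Constraint must be active: 4*x = 14
x* = 14/4 = 3.5
lambda = (2*6*3.5 - 11)/4 = 7.75
Step 3: Compute optimal value.
f(x*) = 6*3.5^2 - 11*3.5 = 35.0


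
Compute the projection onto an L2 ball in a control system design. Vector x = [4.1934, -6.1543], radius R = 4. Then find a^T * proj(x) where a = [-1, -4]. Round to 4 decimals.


Step 1: Compute ||x|| (intermediates to 6 decimals).
||x|| = sqrt(4.1934^2 + (-6.1543)^2) = 7.447148
Step 2: Project.
Since ||x|| > R, scale = R/||x|| = 4/7.447148 = 0.537118, proj(x) = scale * x
proj(x) = [2.252351, -3.305585]
Step 3: Dot product.
a^T * proj(x) = -1*2.252351 - 4*(-3.305585) = 10.97


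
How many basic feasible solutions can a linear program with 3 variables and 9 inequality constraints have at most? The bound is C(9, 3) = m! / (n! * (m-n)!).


Each vertex corresponds to some choice of n active constraints out of m, so the number of vertices is at most C(m, n) = m! / (n!(m-n)!).
m = 9, n = 3
Numerator: 9 * 8 * 7
Denominator: 3! = 6
C(9, 3) = 84


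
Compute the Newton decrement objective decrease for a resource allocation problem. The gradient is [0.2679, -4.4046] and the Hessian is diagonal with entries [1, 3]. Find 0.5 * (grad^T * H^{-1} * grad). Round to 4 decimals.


Step 1: H is diagonal, so H^(-1) * g = [0.2679, -1.4682].
Step 2: g^T H^(-1) g = sum_i g_i^2 / H_ii
  = (0.2679)^2/1 + (-4.4046)^2/3
  = 0.0718 + 6.4668 = 6.5386
Step 3: Objective decrease = 0.5 * g^T H^(-1) g = 3.2693


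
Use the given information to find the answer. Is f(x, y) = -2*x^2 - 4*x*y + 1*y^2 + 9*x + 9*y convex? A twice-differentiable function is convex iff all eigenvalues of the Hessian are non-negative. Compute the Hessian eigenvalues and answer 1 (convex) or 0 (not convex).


The Hessian of f(x,y) = -2*x^2 - 4*x*y + 1*y^2 + 9*x + 9*y is:
H = [[-4, -4], [-4, 2]]
Trace = -4 + 2 = -2
Determinant = -4*2 - (-4)^2 = -24
Discriminant = (-2)^2 - 4*-24 = 100.0
Eigenvalues: lambda_1 = -6.0, lambda_2 = 4.0
The function is not convex.

0


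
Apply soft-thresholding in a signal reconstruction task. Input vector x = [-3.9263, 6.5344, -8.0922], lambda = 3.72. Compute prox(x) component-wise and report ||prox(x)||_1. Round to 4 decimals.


Soft-thresholding with lambda = 3.72:
prox(-3.9263) = sign(-3.9263)*max(|-3.9263| - 3.72, 0) = -0.2063
prox(6.5344) = sign(6.5344)*max(|6.5344| - 3.72, 0) = 2.8144
prox(-8.0922) = sign(-8.0922)*max(|-8.0922| - 3.72, 0) = -4.3722
prox(x) = [-0.2063, 2.8144, -4.3722]
||prox(x)||_1 = 0.2063 + 2.8144 + 4.3722 = 7.3929


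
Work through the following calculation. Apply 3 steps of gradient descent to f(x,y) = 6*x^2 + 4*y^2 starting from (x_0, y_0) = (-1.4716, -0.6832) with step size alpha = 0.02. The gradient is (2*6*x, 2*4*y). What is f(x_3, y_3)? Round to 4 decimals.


Gradient descent on f(x,y) = 6*x^2 + 4*y^2.
Starting point: (-1.4716, -0.6832), alpha = 0.02
Step 1: grad_x = 2*6*-1.4716 = -17.6592, grad_y = 2*4*-0.6832 = -5.4656
  x_1 = -1.4716 - 0.02*-17.6592 = -1.1184
  y_1 = -0.6832 - 0.02*-5.4656 = -0.5739
Step 2: grad_x = 2*6*-1.1184 = -13.421, grad_y = 2*4*-0.5739 = -4.5911
  x_2 = -1.1184 - 0.02*-13.421 = -0.85
  y_2 = -0.5739 - 0.02*-4.5911 = -0.4821
Step 3: grad_x = 2*6*-0.85 = -10.2, grad_y = 2*4*-0.4821 = -3.8565
  x_3 = -0.85 - 0.02*-10.2 = -0.646
  y_3 = -0.4821 - 0.02*-3.8565 = -0.4049
f(-0.646, -0.4049) = 6*(-0.646)^2 + 4*(-0.4049)^2 = 3.1598


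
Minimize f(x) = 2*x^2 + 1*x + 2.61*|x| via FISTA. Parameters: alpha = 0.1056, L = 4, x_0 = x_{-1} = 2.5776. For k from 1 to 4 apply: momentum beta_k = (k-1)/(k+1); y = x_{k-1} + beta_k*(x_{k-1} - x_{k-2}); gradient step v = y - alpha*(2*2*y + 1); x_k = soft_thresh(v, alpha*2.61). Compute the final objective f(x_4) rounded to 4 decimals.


FISTA on f(x) = 2*x^2 + 1*x + 2.61*|x|
L = 4, alpha = 0.1056
Iteration 1: beta = 0.0, y = 2.5776 + 0.0*(2.5776 - 2.5776) = 2.5776
  grad(y) = 11.3104, v = y - alpha*grad = 1.3832
  prox(v) = soft_thresh(1.3832, 0.2756) = 1.1076
Iteration 2: beta = 0.3333, y = 1.1076 + 0.3333*(1.1076 - 2.5776) = 0.6176
  grad(y) = 3.4704, v = y - alpha*grad = 0.2511
  prox(v) = soft_thresh(0.2511, 0.2756) = 0.0
Iteration 3: beta = 0.5, y = 0.0 + 0.5*(0.0 - 1.1076) = -0.5538
  grad(y) = -1.2152, v = y - alpha*grad = -0.4255
  prox(v) = soft_thresh(-0.4255, 0.2756) = -0.1499
Iteration 4: beta = 0.6, y = -0.1499 + 0.6*(-0.1499 - 0.0) = -0.2398
  grad(y) = 0.0409, v = y - alpha*grad = -0.2441
  prox(v) = soft_thresh(-0.2441, 0.2756) = 0.0
f(x_4) = 2*0.0^2 + 1*0.0 + 2.61*|0.0| = 0.0


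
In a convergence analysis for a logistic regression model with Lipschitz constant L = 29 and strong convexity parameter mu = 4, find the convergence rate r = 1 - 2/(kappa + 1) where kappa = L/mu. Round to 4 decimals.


Step 1: Compute the condition number.
kappa = L/mu = 29/4 = 7.25
Step 2: Compute the convergence rate.
r = 1 - 2/(kappa + 1) = 1 - 2*mu/(L + mu) = (L - mu)/(L + mu) = 25/33 = 0.7576


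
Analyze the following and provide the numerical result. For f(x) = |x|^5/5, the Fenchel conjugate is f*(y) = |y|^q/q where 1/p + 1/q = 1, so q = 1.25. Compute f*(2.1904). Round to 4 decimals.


The conjugate exponent q satisfies 1/p + 1/q = 1.
p = 5, so q = 5/(5 - 1) = 1.25
|y|^q = 2.1904^1.25 = 2.6647
f*(2.1904) = 2.6647 / 1.25 = 2.1318


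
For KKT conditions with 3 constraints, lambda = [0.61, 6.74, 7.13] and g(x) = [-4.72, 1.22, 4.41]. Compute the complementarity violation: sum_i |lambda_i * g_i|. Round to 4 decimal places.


KKT complementary slackness check:
lambda_1 * g_1 = 0.61 * -4.72 = -2.8792
lambda_2 * g_2 = 6.74 * 1.22 = 8.2228
lambda_3 * g_3 = 7.13 * 4.41 = 31.4433
Total violation = 2.8792 + 8.2228 + 31.4433 = 42.5453


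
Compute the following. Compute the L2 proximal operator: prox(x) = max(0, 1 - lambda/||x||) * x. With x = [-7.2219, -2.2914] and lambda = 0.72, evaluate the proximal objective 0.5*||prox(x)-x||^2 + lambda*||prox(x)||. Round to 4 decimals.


Step 1: Compute ||x||.
||x|| = 7.5767
Step 2: Compute scaling factor.
scale = max(0, 1 - 0.72/7.5767) = 0.905
Step 3: prox(x) = [-6.5356, -2.0737]
||prox(x)|| = 6.8567
Step 4: Proximal objective.
0.5*||prox-x||^2 = 0.2592
lambda*||prox|| = 4.9368
Total = 5.196


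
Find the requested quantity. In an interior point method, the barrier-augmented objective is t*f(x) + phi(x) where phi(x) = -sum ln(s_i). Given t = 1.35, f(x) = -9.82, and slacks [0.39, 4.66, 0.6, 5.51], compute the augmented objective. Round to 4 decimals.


Step 1: Compute log-barrier.
ln values: [-0.9416, 1.539, -0.5108, 1.7066]
phi = -(-0.9416 + 1.539 - 0.5108 + 1.7066) = -1.7931
Step 2: Compute augmented objective.
t*f(x) = 1.35*-9.82 = -13.257
Total = -13.257 - 1.7931 = -15.0501


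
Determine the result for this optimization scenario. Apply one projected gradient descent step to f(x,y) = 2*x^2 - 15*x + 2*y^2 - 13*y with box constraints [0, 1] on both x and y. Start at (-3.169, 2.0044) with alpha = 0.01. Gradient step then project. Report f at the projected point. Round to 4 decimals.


Step 1: Compute gradient at (-3.169, 2.0044).
grad_x = 2*2*-3.169 - 15 = -27.676
grad_y = 2*2*2.0044 - 13 = -4.9824
Step 2: Gradient step.
x_raw = -3.169 - 0.01*-27.676 = -2.8922
y_raw = 2.0044 - 0.01*-4.9824 = 2.0542
Step 3: Project onto [0, 1].
x_proj = clip(-2.8922) = 0.0
y_proj = clip(2.0542) = 1.0
Step 4: Evaluate f.
f(0.0, 1.0) = -11.0


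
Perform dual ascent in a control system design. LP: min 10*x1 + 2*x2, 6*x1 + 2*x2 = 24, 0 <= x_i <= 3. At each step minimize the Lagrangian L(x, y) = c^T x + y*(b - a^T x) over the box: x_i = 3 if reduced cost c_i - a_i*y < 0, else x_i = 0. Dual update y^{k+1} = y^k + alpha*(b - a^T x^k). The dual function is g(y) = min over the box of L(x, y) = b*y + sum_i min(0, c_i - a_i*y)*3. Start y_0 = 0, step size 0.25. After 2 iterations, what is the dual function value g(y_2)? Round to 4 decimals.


Dual ascent for LP: min 10*x1 + 2*x2, 6*x1 + 2*x2 = 24, 0 <= x_i <= 3
Step 1: y^k = 0.0, reduced costs: (10.0, 2.0)
  x^k = (0.0, 0.0), subgradient = b - a^T x = 24.0
  y^{k+1} = 0.0 + 0.25*24.0 = 6.0
Step 2: y^k = 6.0, reduced costs: (-26.0, -10.0)
  x^k = (3.0, 3.0), subgradient = b - a^T x = 0.0
  y^{k+1} = 6.0 + 0.25*0.0 = 6.0
Dual objective at y_2 = 6.0: reduced costs (-26.0, -10.0), box minimizer x = (3.0, 3.0)
g(y_2) = b*y + (c1 - a1*y)*x1 + (c2 - a2*y)*x2 = 24*6.0 + (-26.0)*3.0 + (-10.0)*3.0 = 144.0 - 78.0 - 30.0 = 36.0


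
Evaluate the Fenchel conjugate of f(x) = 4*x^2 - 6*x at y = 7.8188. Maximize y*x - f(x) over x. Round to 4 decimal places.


f*(y) = sup_x {y*x - a*x^2 - b*x} = sup_x {(y-b)*x - a*x^2}
FOC: (y - b) - 2a*x = 0 => x* = (y - b)/(2a)
x* = (7.8188 + 6)/(2*4) = 1.7274
f*(7.8188) = (y-b)^2/(4a) = (7.8188 + 6)^2/(4*4)
= 190.9592/16 = 11.935


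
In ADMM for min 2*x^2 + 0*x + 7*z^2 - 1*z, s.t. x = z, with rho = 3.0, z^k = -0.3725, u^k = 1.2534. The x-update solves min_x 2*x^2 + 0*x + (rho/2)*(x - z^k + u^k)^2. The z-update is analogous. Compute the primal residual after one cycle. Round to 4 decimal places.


ADMM iteration with rho = 3.0, z^k = -0.3725, u^k = 1.2534
Step 1: x-update.
Minimize 2*x^2 + 0*x + (3.0/2)*(x + 0.3725 + 1.2534)^2
FOC: (2*2 + 3.0)*x = 0 + 3.0*(-0.3725 - 1.2534)
x^{k+1} = -0.6968
Step 2: z-update.
Minimize 7*z^2 - 1*z + (3.0/2)*(-0.6968 - z + 1.2534)^2
FOC: (2*7 + 3.0)*z = 1 + 3.0*(-0.6968 + 1.2534)
z^{k+1} = 0.157
Step 3: u-update.
u^{k+1} = 1.2534 - 0.6968 - 0.157 = 0.3995
Step 4: Primal residual = |-0.6968 - 0.157| = 0.8539


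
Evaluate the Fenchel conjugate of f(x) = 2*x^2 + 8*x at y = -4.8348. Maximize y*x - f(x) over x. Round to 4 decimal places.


f*(y) = sup_x {y*x - a*x^2 - b*x} = sup_x {(y-b)*x - a*x^2}
FOC: (y - b) - 2a*x = 0 => x* = (y - b)/(2a)
x* = (-4.8348 - 8)/(2*2) = -3.2087
f*(-4.8348) = (y-b)^2/(4a) = (-4.8348 - 8)^2/(4*2)
= 164.7321/8 = 20.5915


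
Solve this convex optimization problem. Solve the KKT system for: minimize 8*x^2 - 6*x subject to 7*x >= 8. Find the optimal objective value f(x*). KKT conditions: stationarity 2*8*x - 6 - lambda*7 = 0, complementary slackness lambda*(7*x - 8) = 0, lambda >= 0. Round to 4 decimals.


Step 1: Try lambda = 0 (constraint inactive).
x_unc = 6/(2*8) = 0.375
Check: 7*0.375 = 2.625 < 8 -- violated!
Step 2: Constraint must be active: 7*x = 8
x* = 8/7 = 1.1429 (rounded; the exact value 8/7 is used below)
lambda = (2*8*(8/7) - 6)/7 = 1.7551
Step 3: Compute optimal value.
f(x*) = 8*(8/7)^2 - 6*(8/7) = 3.5918


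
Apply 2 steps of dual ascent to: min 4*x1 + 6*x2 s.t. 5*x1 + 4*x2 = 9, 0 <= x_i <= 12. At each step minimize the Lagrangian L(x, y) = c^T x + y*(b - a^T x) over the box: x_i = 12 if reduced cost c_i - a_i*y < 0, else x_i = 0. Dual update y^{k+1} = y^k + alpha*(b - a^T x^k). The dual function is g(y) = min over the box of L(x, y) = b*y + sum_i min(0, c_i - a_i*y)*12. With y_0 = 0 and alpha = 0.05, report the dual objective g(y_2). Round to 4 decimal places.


Dual ascent for LP: min 4*x1 + 6*x2, 5*x1 + 4*x2 = 9, 0 <= x_i <= 12
Step 1: y^k = 0.0, reduced costs: (4.0, 6.0)
  x^k = (0.0, 0.0), subgradient = b - a^T x = 9.0
  y^{k+1} = 0.0 + 0.05*9.0 = 0.45
Step 2: y^k = 0.45, reduced costs: (1.75, 4.2)
  x^k = (0.0, 0.0), subgradient = b - a^T x = 9.0
  y^{k+1} = 0.45 + 0.05*9.0 = 0.9
Dual objective at y_2 = 0.9: reduced costs (-0.5, 2.4), box minimizer x = (12.0, 0.0)
g(y_2) = b*y + (c1 - a1*y)*x1 + (c2 - a2*y)*x2 = 9*0.9 + (-0.5)*12.0 + 2.4*0.0 = 8.1 - 6.0 + 0.0 = 2.1


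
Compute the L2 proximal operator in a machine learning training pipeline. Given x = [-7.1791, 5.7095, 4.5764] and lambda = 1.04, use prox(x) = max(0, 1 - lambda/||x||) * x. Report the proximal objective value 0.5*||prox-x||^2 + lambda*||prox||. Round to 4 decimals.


Step 1: Compute ||x||.
||x|| = 10.2509
Step 2: Compute scaling factor.
scale = max(0, 1 - 1.04/10.2509) = 0.8985
Step 3: prox(x) = [-6.4507, 5.1302, 4.1121]
||prox(x)|| = 9.2109
Step 4: Proximal objective.
0.5*||prox-x||^2 = 0.5408
lambda*||prox|| = 9.5793
Total = 10.1202


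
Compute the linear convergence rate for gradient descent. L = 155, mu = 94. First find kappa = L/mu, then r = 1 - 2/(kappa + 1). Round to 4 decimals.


Step 1: Compute the condition number.
kappa = L/mu = 155/94 = 1.6489
Step 2: Compute the convergence rate.
r = 1 - 2/(kappa + 1) = 1 - 2*mu/(L + mu) = (L - mu)/(L + mu) = 61/249 = 0.245


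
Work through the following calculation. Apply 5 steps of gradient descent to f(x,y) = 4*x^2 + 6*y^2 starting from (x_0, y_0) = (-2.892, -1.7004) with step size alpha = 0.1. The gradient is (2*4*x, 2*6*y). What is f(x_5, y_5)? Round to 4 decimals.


Gradient descent on f(x,y) = 4*x^2 + 6*y^2.
Starting point: (-2.892, -1.7004), alpha = 0.1
Step 1: grad_x = 2*4*-2.892 = -23.136, grad_y = 2*6*-1.7004 = -20.4048
  x_1 = -2.892 - 0.1*-23.136 = -0.5784
  y_1 = -1.7004 - 0.1*-20.4048 = 0.3401
Step 2: grad_x = 2*4*-0.5784 = -4.6272, grad_y = 2*6*0.3401 = 4.081
  x_2 = -0.5784 - 0.1*-4.6272 = -0.1157
  y_2 = 0.3401 - 0.1*4.081 = -0.068
Step 3: grad_x = 2*4*-0.1157 = -0.9254, grad_y = 2*6*-0.068 = -0.8162
  x_3 = -0.1157 - 0.1*-0.9254 = -0.0231
  y_3 = -0.068 - 0.1*-0.8162 = 0.0136
Step 4: grad_x = 2*4*-0.0231 = -0.1851, grad_y = 2*6*0.0136 = 0.1632
  x_4 = -0.0231 - 0.1*-0.1851 = -0.0046
  y_4 = 0.0136 - 0.1*0.1632 = -0.0027
Step 5: grad_x = 2*4*-0.0046 = -0.037, grad_y = 2*6*-0.0027 = -0.0326
  x_5 = -0.0046 - 0.1*-0.037 = -0.0009
  y_5 = -0.0027 - 0.1*-0.0326 = 0.0005
f(-0.0009, 0.0005) = 4*(-0.0009)^2 + 6*0.0005^2 = 0.0


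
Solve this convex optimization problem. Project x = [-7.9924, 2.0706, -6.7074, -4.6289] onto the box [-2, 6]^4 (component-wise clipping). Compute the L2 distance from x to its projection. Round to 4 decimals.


Project each component onto [-2, 6].
clip(-7.9924) = -2.0, clip(2.0706) = 2.0706, clip(-6.7074) = -2.0, clip(-4.6289) = -2.0
Projection = [-2.0, 2.0706, -2.0, -2.0]
Squared diffs: [35.9089, 0.0, 22.1596, 6.9111]
Distance = sqrt(64.9796) = 8.061


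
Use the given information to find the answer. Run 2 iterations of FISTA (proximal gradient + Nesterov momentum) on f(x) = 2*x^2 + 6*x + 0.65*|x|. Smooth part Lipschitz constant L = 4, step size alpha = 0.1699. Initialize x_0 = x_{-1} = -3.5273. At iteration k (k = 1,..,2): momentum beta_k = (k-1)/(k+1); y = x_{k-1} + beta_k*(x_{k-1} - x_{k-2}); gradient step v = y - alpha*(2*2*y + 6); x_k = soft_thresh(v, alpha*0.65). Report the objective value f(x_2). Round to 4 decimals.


FISTA on f(x) = 2*x^2 + 6*x + 0.65*|x|
L = 4, alpha = 0.1699
Iteration 1: beta = 0.0, y = -3.5273 + 0.0*(-3.5273 + 3.5273) = -3.5273
  grad(y) = -8.1092, v = y - alpha*grad = -2.1495
  prox(v) = soft_thresh(-2.1495, 0.1104) = -2.0391
Iteration 2: beta = 0.3333, y = -2.0391 + 0.3333*(-2.0391 + 3.5273) = -1.543
  grad(y) = -0.1722, v = y - alpha*grad = -1.5138
  prox(v) = soft_thresh(-1.5138, 0.1104) = -1.4034
f(x_2) = 2*(-1.4034)^2 + 6*(-1.4034) + 0.65*|-1.4034| = -3.5691


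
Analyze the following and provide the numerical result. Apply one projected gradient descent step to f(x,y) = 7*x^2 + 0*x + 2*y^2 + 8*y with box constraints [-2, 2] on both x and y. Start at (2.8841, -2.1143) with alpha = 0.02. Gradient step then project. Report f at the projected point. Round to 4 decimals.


Step 1: Compute gradient at (2.8841, -2.1143).
grad_x = 2*7*2.8841 + 0 = 40.3774
grad_y = 2*2*-2.1143 + 8 = -0.4572
Step 2: Gradient step.
x_raw = 2.8841 - 0.02*40.3774 = 2.0766
y_raw = -2.1143 - 0.02*-0.4572 = -2.1052
Step 3: Project onto [-2, 2].
x_proj = clip(2.0766) = 2.0
y_proj = clip(-2.1052) = -2.0
Step 4: Evaluate f.
f(2.0, -2.0) = 20.0


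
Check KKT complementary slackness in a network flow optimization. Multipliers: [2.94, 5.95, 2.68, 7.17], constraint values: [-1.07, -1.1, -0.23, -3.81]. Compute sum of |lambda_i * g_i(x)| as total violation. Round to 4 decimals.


KKT complementary slackness check:
lambda_1 * g_1 = 2.94 * -1.07 = -3.1458
lambda_2 * g_2 = 5.95 * -1.1 = -6.545
lambda_3 * g_3 = 2.68 * -0.23 = -0.6164
lambda_4 * g_4 = 7.17 * -3.81 = -27.3177
Total violation = 3.1458 + 6.545 + 0.6164 + 27.3177 = 37.6249


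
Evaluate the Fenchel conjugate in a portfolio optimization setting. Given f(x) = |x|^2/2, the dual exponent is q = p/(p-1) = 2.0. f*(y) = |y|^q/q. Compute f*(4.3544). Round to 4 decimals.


The conjugate exponent q satisfies 1/p + 1/q = 1.
p = 2, so q = 2/(2 - 1) = 2.0
|y|^q = 4.3544^2.0 = 18.9608
f*(4.3544) = 18.9608 / 2.0 = 9.4804


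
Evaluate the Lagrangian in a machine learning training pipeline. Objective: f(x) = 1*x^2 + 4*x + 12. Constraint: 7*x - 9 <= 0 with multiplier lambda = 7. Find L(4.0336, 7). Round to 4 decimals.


Step 1: Evaluate f(x).
f(4.0336) = 1*4.0336^2 + 4*4.0336 + 12 = 44.4043
Step 2: Evaluate g(x).
g(4.0336) = 7*4.0336 - 9 = 19.2352
Step 3: Compute Lagrangian.
L = 44.4043 + 7*19.2352 = 179.0507


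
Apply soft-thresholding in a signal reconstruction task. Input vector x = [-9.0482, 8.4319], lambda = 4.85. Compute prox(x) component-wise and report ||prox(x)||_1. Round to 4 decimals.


Soft-thresholding with lambda = 4.85:
prox(-9.0482) = sign(-9.0482)*max(|-9.0482| - 4.85, 0) = -4.1982
prox(8.4319) = sign(8.4319)*max(|8.4319| - 4.85, 0) = 3.5819
prox(x) = [-4.1982, 3.5819]
||prox(x)||_1 = 4.1982 + 3.5819 = 7.7801


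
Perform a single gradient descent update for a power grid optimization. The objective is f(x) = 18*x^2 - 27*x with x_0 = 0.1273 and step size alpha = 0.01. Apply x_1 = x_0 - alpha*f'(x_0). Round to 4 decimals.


We compute the gradient at x_0 and apply the update.
f'(x) = 36*x - 27
f'(0.1273) = 36*0.1273 - 27 = -22.4172
x_1 = 0.1273 - 0.01*-22.4172 = 0.3515


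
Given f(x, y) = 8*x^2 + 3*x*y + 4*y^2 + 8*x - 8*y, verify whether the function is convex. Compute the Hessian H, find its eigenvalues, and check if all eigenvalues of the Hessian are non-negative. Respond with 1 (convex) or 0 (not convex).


The Hessian of f(x,y) = 8*x^2 + 3*x*y + 4*y^2 + 8*x - 8*y is:
H = [[16, 3], [3, 8]]
Trace = 16 + 8 = 24
Determinant = 16*8 - (3)^2 = 119
Discriminant = (24)^2 - 4*119 = 100.0
Eigenvalues: lambda_1 = 7.0, lambda_2 = 17.0
The function is convex.

1


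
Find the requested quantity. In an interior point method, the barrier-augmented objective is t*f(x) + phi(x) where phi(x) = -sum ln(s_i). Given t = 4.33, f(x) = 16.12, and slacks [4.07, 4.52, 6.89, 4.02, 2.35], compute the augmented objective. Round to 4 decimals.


Step 1: Compute log-barrier.
ln values: [1.4036, 1.5085, 1.9301, 1.3913, 0.8544]
phi = -(1.4036 + 1.5085 + 1.9301 + 1.3913 + 0.8544) = -7.0879
Step 2: Compute augmented objective.
t*f(x) = 4.33*16.12 = 69.7996
Total = 69.7996 - 7.0879 = 62.7117


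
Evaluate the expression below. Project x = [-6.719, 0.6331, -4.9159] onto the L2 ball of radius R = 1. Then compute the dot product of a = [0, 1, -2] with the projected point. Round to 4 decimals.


Step 1: Compute ||x|| (intermediates to 6 decimals).
||x|| = sqrt((-6.719)^2 + 0.6331^2 + (-4.9159)^2) = 8.349362
Step 2: Project.
Since ||x|| > R, scale = R/||x|| = 1/8.349362 = 0.11977, proj(x) = scale * x
proj(x) = [-0.804735, 0.075826, -0.588777]
Step 3: Dot product.
a^T * proj(x) = 0*(-0.804735) + 1*0.075826 - 2*(-0.588777) = 1.2534


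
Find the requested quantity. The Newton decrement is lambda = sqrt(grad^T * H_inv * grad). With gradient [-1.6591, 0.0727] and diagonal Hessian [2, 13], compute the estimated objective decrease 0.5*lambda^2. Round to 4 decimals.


Step 1: H is diagonal, so H^(-1) * g = [-0.8296, 0.0056].
Step 2: g^T H^(-1) g = sum_i g_i^2 / H_ii
  = (-1.6591)^2/2 + (0.0727)^2/13
  = 1.3763 + 0.0004 = 1.3767
Step 3: Objective decrease = 0.5 * g^T H^(-1) g = 0.6884


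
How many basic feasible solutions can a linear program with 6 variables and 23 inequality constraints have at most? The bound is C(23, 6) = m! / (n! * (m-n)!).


Each vertex corresponds to some choice of n active constraints out of m, so the number of vertices is at most C(m, n) = m! / (n!(m-n)!).
m = 23, n = 6
Numerator: 23 * 22 * 21 * 20 * 19 * 18
Denominator: 6! = 720
C(23, 6) = 100947


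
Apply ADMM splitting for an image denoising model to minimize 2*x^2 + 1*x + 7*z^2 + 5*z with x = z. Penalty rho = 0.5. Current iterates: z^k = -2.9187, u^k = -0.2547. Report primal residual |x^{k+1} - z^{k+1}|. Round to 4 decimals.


ADMM iteration with rho = 0.5, z^k = -2.9187, u^k = -0.2547
Step 1: x-update.
Minimize 2*x^2 + 1*x + (0.5/2)*(x + 2.9187 - 0.2547)^2
FOC: (2*2 + 0.5)*x = -1 + 0.5*(-2.9187 + 0.2547)
x^{k+1} = -0.5182
Step 2: z-update.
Minimize 7*z^2 + 5*z + (0.5/2)*(-0.5182 - z - 0.2547)^2
FOC: (2*7 + 0.5)*z = -5 + 0.5*(-0.5182 - 0.2547)
z^{k+1} = -0.3715
Step 3: u-update.
u^{k+1} = -0.2547 - 0.5182 + 0.3715 = -0.4014
Step 4: Primal residual = |-0.5182 + 0.3715| = 0.1467
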